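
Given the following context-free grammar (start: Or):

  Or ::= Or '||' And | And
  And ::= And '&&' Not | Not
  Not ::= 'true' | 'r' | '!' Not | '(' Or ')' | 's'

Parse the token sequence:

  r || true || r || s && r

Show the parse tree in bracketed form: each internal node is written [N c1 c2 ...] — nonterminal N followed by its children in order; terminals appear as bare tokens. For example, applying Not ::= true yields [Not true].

Or
Or || And
Or || And || And
Or || And || And || And
And || And || And || And
Not || And || And || And
r || And || And || And
r || Not || And || And
r || true || And || And
r || true || Not || And
r || true || r || And
r || true || r || And && Not
r || true || r || Not && Not
r || true || r || s && Not
r || true || r || s && r

[Or [Or [Or [Or [And [Not r]]] || [And [Not true]]] || [And [Not r]]] || [And [And [Not s]] && [Not r]]]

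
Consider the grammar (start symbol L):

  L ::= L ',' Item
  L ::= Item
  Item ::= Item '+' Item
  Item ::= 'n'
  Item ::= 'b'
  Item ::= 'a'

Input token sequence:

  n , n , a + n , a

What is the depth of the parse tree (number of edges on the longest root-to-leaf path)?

[L [L [L [L [Item n]] , [Item n]] , [Item [Item a] + [Item n]]] , [Item a]]

5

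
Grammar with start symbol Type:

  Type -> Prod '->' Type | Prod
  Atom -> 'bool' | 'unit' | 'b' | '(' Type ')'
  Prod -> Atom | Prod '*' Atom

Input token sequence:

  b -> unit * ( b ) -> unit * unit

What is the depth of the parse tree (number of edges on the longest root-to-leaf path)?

[Type [Prod [Atom b]] -> [Type [Prod [Prod [Atom unit]] * [Atom ( [Type [Prod [Atom b]]] )]] -> [Type [Prod [Prod [Atom unit]] * [Atom unit]]]]]

7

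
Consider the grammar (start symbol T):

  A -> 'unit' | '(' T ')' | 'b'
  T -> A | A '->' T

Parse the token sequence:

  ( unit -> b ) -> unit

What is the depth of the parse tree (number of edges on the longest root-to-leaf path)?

5

[T [A ( [T [A unit] -> [T [A b]]] )] -> [T [A unit]]]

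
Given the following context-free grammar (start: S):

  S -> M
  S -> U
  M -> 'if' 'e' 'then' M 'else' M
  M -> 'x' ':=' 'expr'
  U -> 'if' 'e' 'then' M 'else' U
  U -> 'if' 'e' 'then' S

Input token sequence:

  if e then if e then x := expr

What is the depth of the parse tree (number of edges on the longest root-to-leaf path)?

[S [U if e then [S [U if e then [S [M x := expr]]]]]]

6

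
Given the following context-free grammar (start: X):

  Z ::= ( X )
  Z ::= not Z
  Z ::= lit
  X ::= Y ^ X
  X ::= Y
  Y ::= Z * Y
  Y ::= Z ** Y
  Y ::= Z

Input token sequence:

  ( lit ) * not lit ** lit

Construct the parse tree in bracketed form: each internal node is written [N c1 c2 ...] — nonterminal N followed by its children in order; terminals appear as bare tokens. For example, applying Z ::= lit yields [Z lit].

[X [Y [Z ( [X [Y [Z lit]]] )] * [Y [Z not [Z lit]] ** [Y [Z lit]]]]]

X
Y
Z * Y
( X ) * Y
( Y ) * Y
( Z ) * Y
( lit ) * Y
( lit ) * Z ** Y
( lit ) * not Z ** Y
( lit ) * not lit ** Y
( lit ) * not lit ** Z
( lit ) * not lit ** lit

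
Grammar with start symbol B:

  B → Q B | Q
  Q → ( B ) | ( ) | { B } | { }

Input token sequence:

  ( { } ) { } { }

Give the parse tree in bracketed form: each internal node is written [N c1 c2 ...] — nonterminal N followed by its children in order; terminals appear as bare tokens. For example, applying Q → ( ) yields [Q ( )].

[B [Q ( [B [Q { }]] )] [B [Q { }] [B [Q { }]]]]

B
Q B
( B ) B
( Q ) B
( { } ) B
( { } ) Q B
( { } ) { } B
( { } ) { } Q
( { } ) { } { }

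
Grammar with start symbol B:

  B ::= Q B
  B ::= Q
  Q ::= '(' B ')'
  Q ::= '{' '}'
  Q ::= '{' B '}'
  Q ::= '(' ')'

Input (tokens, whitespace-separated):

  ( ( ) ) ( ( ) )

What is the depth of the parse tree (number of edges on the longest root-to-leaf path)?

[B [Q ( [B [Q ( )]] )] [B [Q ( [B [Q ( )]] )]]]

5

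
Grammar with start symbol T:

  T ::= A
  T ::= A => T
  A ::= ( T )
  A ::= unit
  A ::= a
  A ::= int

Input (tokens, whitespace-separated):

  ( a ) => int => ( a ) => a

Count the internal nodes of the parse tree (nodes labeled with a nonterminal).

12

[T [A ( [T [A a]] )] => [T [A int] => [T [A ( [T [A a]] )] => [T [A a]]]]]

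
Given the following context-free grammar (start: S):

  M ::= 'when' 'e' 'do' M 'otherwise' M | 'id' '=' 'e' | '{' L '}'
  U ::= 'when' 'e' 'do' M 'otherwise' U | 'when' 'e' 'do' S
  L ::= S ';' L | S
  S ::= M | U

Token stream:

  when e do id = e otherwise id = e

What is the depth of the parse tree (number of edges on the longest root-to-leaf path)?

[S [M when e do [M id = e] otherwise [M id = e]]]

3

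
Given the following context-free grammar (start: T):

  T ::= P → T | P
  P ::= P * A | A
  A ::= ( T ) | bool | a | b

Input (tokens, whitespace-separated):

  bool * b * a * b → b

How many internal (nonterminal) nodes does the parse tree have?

[T [P [P [P [P [A bool]] * [A b]] * [A a]] * [A b]] → [T [P [A b]]]]

12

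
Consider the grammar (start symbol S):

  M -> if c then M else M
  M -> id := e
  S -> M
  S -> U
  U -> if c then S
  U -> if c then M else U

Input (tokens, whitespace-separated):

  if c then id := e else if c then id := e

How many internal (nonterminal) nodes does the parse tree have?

[S [U if c then [M id := e] else [U if c then [S [M id := e]]]]]

6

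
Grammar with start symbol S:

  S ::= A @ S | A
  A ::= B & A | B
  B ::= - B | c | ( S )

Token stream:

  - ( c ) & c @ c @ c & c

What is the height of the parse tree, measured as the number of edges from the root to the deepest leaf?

7

[S [A [B - [B ( [S [A [B c]]] )]] & [A [B c]]] @ [S [A [B c]] @ [S [A [B c] & [A [B c]]]]]]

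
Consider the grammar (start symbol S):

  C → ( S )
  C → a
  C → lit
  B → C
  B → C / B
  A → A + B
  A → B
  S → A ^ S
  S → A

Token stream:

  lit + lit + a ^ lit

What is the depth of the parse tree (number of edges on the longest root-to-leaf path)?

6

[S [A [A [A [B [C lit]]] + [B [C lit]]] + [B [C a]]] ^ [S [A [B [C lit]]]]]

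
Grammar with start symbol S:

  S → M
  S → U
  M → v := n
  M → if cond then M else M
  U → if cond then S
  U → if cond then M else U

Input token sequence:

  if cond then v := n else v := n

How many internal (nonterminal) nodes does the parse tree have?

4

[S [M if cond then [M v := n] else [M v := n]]]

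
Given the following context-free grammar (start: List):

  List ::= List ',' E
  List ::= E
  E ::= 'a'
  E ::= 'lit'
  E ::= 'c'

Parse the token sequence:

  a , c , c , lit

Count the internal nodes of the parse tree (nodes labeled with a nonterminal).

[List [List [List [List [E a]] , [E c]] , [E c]] , [E lit]]

8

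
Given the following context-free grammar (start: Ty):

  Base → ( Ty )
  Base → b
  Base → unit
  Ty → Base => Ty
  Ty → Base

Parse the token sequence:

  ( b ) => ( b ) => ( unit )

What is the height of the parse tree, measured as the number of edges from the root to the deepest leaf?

6

[Ty [Base ( [Ty [Base b]] )] => [Ty [Base ( [Ty [Base b]] )] => [Ty [Base ( [Ty [Base unit]] )]]]]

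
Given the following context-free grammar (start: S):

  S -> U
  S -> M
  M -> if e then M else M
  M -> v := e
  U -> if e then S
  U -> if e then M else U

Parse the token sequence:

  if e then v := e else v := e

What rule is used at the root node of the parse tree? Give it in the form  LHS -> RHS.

S -> M

[S [M if e then [M v := e] else [M v := e]]]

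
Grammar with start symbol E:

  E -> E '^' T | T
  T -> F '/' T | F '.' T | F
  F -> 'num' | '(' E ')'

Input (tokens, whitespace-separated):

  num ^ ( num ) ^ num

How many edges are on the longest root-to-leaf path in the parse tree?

[E [E [E [T [F num]]] ^ [T [F ( [E [T [F num]]] )]]] ^ [T [F num]]]

7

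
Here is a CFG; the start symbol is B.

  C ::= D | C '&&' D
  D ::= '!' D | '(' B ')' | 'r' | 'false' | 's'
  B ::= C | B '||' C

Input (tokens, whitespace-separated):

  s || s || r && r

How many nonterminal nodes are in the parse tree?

11

[B [B [B [C [D s]]] || [C [D s]]] || [C [C [D r]] && [D r]]]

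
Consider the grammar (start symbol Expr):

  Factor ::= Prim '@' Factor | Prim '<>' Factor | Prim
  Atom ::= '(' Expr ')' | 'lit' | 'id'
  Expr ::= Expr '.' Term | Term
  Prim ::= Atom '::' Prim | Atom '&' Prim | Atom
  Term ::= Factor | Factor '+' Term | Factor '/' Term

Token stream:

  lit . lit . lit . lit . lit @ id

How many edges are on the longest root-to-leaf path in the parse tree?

9

[Expr [Expr [Expr [Expr [Expr [Term [Factor [Prim [Atom lit]]]]] . [Term [Factor [Prim [Atom lit]]]]] . [Term [Factor [Prim [Atom lit]]]]] . [Term [Factor [Prim [Atom lit]]]]] . [Term [Factor [Prim [Atom lit]] @ [Factor [Prim [Atom id]]]]]]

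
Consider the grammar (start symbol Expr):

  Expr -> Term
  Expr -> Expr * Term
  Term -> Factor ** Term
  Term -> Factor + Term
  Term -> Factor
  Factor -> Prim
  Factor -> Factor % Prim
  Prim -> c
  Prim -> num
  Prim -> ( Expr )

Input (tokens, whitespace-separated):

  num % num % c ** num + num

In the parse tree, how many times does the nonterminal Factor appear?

5

[Expr [Term [Factor [Factor [Factor [Prim num]] % [Prim num]] % [Prim c]] ** [Term [Factor [Prim num]] + [Term [Factor [Prim num]]]]]]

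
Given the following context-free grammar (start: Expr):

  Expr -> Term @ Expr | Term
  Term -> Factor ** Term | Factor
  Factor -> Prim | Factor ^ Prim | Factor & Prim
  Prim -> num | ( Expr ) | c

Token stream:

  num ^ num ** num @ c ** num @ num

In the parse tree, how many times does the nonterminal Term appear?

[Expr [Term [Factor [Factor [Prim num]] ^ [Prim num]] ** [Term [Factor [Prim num]]]] @ [Expr [Term [Factor [Prim c]] ** [Term [Factor [Prim num]]]] @ [Expr [Term [Factor [Prim num]]]]]]

5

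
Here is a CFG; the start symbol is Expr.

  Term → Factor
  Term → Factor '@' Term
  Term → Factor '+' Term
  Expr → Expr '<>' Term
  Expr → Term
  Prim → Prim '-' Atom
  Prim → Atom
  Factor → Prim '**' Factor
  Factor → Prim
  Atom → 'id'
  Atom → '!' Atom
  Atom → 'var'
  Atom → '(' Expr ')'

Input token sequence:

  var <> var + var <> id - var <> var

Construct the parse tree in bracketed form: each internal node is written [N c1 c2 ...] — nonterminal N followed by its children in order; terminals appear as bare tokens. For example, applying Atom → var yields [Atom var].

[Expr [Expr [Expr [Expr [Term [Factor [Prim [Atom var]]]]] <> [Term [Factor [Prim [Atom var]]] + [Term [Factor [Prim [Atom var]]]]]] <> [Term [Factor [Prim [Prim [Atom id]] - [Atom var]]]]] <> [Term [Factor [Prim [Atom var]]]]]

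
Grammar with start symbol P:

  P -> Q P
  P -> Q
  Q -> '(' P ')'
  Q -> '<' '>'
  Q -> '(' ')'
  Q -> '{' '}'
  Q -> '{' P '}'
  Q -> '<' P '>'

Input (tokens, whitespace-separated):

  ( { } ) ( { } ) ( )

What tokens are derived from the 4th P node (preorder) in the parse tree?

{ }

[P [Q ( [P [Q { }]] )] [P [Q ( [P [Q { }]] )] [P [Q ( )]]]]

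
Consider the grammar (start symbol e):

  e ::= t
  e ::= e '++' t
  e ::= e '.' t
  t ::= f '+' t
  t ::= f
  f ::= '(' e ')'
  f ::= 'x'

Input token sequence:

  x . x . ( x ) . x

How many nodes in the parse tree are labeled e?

[e [e [e [e [t [f x]]] . [t [f x]]] . [t [f ( [e [t [f x]]] )]]] . [t [f x]]]

5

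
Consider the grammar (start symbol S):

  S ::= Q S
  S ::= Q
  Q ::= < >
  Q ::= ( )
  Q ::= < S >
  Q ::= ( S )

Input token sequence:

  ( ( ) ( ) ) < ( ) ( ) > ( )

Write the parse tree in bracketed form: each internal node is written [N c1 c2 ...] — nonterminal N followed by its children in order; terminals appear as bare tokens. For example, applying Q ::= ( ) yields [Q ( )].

S
Q S
( S ) S
( Q S ) S
( ( ) S ) S
( ( ) Q ) S
( ( ) ( ) ) S
( ( ) ( ) ) Q S
( ( ) ( ) ) < S > S
( ( ) ( ) ) < Q S > S
( ( ) ( ) ) < ( ) S > S
( ( ) ( ) ) < ( ) Q > S
( ( ) ( ) ) < ( ) ( ) > S
( ( ) ( ) ) < ( ) ( ) > Q
( ( ) ( ) ) < ( ) ( ) > ( )

[S [Q ( [S [Q ( )] [S [Q ( )]]] )] [S [Q < [S [Q ( )] [S [Q ( )]]] >] [S [Q ( )]]]]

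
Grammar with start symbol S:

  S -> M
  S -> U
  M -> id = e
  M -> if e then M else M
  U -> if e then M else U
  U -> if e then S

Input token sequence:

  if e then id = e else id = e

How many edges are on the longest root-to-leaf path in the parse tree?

3

[S [M if e then [M id = e] else [M id = e]]]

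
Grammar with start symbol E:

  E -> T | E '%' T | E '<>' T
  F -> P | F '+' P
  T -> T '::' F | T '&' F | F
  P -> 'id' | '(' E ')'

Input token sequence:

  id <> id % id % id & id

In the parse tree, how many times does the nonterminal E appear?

4

[E [E [E [E [T [F [P id]]]] <> [T [F [P id]]]] % [T [F [P id]]]] % [T [T [F [P id]]] & [F [P id]]]]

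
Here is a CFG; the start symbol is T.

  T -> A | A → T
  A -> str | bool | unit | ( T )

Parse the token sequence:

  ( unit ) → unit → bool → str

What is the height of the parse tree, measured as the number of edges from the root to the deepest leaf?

5

[T [A ( [T [A unit]] )] → [T [A unit] → [T [A bool] → [T [A str]]]]]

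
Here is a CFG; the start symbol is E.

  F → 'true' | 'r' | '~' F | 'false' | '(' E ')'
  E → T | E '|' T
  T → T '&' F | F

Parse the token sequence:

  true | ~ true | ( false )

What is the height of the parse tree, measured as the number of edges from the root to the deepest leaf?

[E [E [E [T [F true]]] | [T [F ~ [F true]]]] | [T [F ( [E [T [F false]]] )]]]

6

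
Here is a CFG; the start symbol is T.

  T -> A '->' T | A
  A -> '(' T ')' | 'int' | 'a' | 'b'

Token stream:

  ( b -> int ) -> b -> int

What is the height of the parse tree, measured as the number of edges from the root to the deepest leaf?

5

[T [A ( [T [A b] -> [T [A int]]] )] -> [T [A b] -> [T [A int]]]]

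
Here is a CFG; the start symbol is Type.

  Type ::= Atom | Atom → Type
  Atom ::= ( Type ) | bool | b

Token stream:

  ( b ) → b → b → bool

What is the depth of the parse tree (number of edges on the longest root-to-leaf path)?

5

[Type [Atom ( [Type [Atom b]] )] → [Type [Atom b] → [Type [Atom b] → [Type [Atom bool]]]]]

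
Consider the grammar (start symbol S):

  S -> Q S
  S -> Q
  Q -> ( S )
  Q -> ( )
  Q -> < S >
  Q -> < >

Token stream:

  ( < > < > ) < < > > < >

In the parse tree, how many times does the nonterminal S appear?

[S [Q ( [S [Q < >] [S [Q < >]]] )] [S [Q < [S [Q < >]] >] [S [Q < >]]]]

6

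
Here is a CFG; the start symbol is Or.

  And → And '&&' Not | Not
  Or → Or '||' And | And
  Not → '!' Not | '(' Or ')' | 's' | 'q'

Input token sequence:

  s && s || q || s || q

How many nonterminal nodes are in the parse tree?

14

[Or [Or [Or [Or [And [And [Not s]] && [Not s]]] || [And [Not q]]] || [And [Not s]]] || [And [Not q]]]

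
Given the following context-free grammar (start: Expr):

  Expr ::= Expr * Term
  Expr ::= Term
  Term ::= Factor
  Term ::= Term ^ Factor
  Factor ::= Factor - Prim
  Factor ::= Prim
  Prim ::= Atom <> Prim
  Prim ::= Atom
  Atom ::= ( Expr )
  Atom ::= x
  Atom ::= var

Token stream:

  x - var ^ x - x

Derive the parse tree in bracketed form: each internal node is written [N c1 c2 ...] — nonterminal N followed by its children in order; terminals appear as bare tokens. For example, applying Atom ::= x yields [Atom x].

Expr
Term
Term ^ Factor
Factor ^ Factor
Factor - Prim ^ Factor
Prim - Prim ^ Factor
Atom - Prim ^ Factor
x - Prim ^ Factor
x - Atom ^ Factor
x - var ^ Factor
x - var ^ Factor - Prim
x - var ^ Prim - Prim
x - var ^ Atom - Prim
x - var ^ x - Prim
x - var ^ x - Atom
x - var ^ x - x

[Expr [Term [Term [Factor [Factor [Prim [Atom x]]] - [Prim [Atom var]]]] ^ [Factor [Factor [Prim [Atom x]]] - [Prim [Atom x]]]]]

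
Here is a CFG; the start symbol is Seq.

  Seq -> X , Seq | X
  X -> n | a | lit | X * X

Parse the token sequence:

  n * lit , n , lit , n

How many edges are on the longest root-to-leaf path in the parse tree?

5

[Seq [X [X n] * [X lit]] , [Seq [X n] , [Seq [X lit] , [Seq [X n]]]]]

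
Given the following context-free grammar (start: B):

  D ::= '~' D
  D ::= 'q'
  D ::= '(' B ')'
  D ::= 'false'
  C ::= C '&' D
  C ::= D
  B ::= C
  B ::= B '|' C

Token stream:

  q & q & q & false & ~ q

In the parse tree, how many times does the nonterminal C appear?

[B [C [C [C [C [C [D q]] & [D q]] & [D q]] & [D false]] & [D ~ [D q]]]]

5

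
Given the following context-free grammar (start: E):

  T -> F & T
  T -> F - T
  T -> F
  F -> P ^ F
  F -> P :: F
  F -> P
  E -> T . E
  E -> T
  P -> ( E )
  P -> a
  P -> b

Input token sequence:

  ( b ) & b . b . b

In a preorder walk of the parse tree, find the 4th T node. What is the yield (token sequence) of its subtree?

[E [T [F [P ( [E [T [F [P b]]]] )]] & [T [F [P b]]]] . [E [T [F [P b]]] . [E [T [F [P b]]]]]]

b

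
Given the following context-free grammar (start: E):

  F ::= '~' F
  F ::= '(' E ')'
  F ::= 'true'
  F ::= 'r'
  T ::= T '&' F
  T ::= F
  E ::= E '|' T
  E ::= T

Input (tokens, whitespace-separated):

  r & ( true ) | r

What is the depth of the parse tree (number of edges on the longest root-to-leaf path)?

[E [E [T [T [F r]] & [F ( [E [T [F true]]] )]]] | [T [F r]]]

7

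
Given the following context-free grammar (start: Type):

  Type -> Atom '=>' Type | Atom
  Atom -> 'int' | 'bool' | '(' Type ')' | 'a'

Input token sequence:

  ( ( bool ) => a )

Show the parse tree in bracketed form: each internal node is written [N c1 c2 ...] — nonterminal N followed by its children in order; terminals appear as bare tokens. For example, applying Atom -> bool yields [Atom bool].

[Type [Atom ( [Type [Atom ( [Type [Atom bool]] )] => [Type [Atom a]]] )]]

Type
Atom
( Type )
( Atom => Type )
( ( Type ) => Type )
( ( Atom ) => Type )
( ( bool ) => Type )
( ( bool ) => Atom )
( ( bool ) => a )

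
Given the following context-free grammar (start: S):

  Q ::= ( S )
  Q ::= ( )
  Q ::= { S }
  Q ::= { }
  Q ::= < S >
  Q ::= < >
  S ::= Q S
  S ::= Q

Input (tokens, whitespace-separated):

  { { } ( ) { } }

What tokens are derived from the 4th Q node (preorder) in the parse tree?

[S [Q { [S [Q { }] [S [Q ( )] [S [Q { }]]]] }]]

{ }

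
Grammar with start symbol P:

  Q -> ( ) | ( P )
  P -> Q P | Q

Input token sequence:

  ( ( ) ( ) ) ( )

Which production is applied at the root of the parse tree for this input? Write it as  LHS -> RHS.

P -> Q P

[P [Q ( [P [Q ( )] [P [Q ( )]]] )] [P [Q ( )]]]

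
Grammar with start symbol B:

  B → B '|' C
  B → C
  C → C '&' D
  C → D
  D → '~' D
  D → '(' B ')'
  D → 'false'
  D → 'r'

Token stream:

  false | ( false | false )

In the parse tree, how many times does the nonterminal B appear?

[B [B [C [D false]]] | [C [D ( [B [B [C [D false]]] | [C [D false]]] )]]]

4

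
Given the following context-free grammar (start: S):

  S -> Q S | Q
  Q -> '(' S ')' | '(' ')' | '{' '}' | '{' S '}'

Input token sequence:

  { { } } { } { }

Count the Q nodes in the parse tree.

4

[S [Q { [S [Q { }]] }] [S [Q { }] [S [Q { }]]]]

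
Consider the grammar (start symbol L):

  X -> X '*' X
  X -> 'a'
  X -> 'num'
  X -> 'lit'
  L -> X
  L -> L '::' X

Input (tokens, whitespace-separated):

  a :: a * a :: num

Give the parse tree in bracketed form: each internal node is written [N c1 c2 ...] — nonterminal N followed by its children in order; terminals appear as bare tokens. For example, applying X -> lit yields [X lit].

[L [L [L [X a]] :: [X [X a] * [X a]]] :: [X num]]

L
L :: X
L :: X :: X
X :: X :: X
a :: X :: X
a :: X * X :: X
a :: a * X :: X
a :: a * a :: X
a :: a * a :: num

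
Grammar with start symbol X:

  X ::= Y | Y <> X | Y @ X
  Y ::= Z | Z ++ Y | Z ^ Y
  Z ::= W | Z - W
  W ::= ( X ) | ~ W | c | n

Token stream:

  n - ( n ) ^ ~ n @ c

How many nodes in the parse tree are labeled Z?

[X [Y [Z [Z [W n]] - [W ( [X [Y [Z [W n]]]] )]] ^ [Y [Z [W ~ [W n]]]]] @ [X [Y [Z [W c]]]]]

5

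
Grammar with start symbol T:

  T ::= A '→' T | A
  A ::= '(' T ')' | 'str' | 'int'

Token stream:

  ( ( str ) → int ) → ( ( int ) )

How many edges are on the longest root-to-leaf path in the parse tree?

[T [A ( [T [A ( [T [A str]] )] → [T [A int]]] )] → [T [A ( [T [A ( [T [A int]] )]] )]]]

7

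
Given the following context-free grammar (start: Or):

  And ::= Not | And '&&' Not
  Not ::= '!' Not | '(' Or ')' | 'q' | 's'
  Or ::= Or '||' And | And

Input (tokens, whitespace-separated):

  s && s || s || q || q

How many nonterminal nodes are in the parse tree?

14

[Or [Or [Or [Or [And [And [Not s]] && [Not s]]] || [And [Not s]]] || [And [Not q]]] || [And [Not q]]]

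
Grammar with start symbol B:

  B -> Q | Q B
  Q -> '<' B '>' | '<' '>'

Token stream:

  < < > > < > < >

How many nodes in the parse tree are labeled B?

[B [Q < [B [Q < >]] >] [B [Q < >] [B [Q < >]]]]

4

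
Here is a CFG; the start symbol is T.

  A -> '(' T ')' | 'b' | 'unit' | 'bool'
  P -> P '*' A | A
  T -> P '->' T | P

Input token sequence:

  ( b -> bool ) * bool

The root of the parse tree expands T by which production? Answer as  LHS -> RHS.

T -> P

[T [P [P [A ( [T [P [A b]] -> [T [P [A bool]]]] )]] * [A bool]]]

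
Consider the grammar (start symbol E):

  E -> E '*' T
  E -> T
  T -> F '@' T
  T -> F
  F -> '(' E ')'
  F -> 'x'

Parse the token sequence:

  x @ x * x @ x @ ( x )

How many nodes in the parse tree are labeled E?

[E [E [T [F x] @ [T [F x]]]] * [T [F x] @ [T [F x] @ [T [F ( [E [T [F x]]] )]]]]]

3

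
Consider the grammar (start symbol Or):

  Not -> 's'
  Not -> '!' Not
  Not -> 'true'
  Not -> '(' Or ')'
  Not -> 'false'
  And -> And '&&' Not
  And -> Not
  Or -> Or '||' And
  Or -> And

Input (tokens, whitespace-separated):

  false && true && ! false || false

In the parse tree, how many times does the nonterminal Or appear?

[Or [Or [And [And [And [Not false]] && [Not true]] && [Not ! [Not false]]]] || [And [Not false]]]

2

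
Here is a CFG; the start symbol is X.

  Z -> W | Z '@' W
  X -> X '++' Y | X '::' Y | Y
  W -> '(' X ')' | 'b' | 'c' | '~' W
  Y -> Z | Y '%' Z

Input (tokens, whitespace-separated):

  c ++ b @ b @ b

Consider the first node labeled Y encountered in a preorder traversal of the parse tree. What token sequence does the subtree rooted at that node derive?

[X [X [Y [Z [W c]]]] ++ [Y [Z [Z [Z [W b]] @ [W b]] @ [W b]]]]

c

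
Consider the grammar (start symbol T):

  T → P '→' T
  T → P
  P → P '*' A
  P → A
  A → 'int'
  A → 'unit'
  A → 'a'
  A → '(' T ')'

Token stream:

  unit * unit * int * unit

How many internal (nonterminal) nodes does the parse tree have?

[T [P [P [P [P [A unit]] * [A unit]] * [A int]] * [A unit]]]

9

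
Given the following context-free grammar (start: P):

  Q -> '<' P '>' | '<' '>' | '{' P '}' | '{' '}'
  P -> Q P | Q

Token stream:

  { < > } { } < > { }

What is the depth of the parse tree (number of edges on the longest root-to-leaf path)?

[P [Q { [P [Q < >]] }] [P [Q { }] [P [Q < >] [P [Q { }]]]]]

5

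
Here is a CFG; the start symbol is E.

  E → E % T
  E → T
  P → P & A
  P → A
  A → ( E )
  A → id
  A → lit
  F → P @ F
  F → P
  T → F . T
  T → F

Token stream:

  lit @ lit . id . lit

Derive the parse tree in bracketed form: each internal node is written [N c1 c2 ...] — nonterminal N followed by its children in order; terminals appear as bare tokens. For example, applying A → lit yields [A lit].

E
T
F . T
P @ F . T
A @ F . T
lit @ F . T
lit @ P . T
lit @ A . T
lit @ lit . T
lit @ lit . F . T
lit @ lit . P . T
lit @ lit . A . T
lit @ lit . id . T
lit @ lit . id . F
lit @ lit . id . P
lit @ lit . id . A
lit @ lit . id . lit

[E [T [F [P [A lit]] @ [F [P [A lit]]]] . [T [F [P [A id]]] . [T [F [P [A lit]]]]]]]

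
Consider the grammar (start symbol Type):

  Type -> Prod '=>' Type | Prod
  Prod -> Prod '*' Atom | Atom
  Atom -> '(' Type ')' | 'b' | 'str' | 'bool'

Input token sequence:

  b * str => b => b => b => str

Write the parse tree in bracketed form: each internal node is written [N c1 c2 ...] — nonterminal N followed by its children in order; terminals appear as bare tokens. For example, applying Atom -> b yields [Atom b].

[Type [Prod [Prod [Atom b]] * [Atom str]] => [Type [Prod [Atom b]] => [Type [Prod [Atom b]] => [Type [Prod [Atom b]] => [Type [Prod [Atom str]]]]]]]

Type
Prod => Type
Prod * Atom => Type
Atom * Atom => Type
b * Atom => Type
b * str => Type
b * str => Prod => Type
b * str => Atom => Type
b * str => b => Type
b * str => b => Prod => Type
b * str => b => Atom => Type
b * str => b => b => Type
b * str => b => b => Prod => Type
b * str => b => b => Atom => Type
b * str => b => b => b => Type
b * str => b => b => b => Prod
b * str => b => b => b => Atom
b * str => b => b => b => str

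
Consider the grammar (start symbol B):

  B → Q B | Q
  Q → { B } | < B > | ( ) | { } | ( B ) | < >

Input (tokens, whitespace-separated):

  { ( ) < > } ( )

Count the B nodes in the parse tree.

[B [Q { [B [Q ( )] [B [Q < >]]] }] [B [Q ( )]]]

4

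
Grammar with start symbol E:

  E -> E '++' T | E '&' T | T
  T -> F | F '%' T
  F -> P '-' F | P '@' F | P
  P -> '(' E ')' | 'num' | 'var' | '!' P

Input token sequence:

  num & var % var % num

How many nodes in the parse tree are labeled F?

[E [E [T [F [P num]]]] & [T [F [P var]] % [T [F [P var]] % [T [F [P num]]]]]]

4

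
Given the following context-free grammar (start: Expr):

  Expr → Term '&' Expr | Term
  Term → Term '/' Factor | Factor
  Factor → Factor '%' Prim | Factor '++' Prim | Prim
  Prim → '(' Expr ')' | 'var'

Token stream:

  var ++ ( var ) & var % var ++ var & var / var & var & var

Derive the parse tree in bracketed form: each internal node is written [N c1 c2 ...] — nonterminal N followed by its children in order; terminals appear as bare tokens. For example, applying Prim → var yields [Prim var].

[Expr [Term [Factor [Factor [Prim var]] ++ [Prim ( [Expr [Term [Factor [Prim var]]]] )]]] & [Expr [Term [Factor [Factor [Factor [Prim var]] % [Prim var]] ++ [Prim var]]] & [Expr [Term [Term [Factor [Prim var]]] / [Factor [Prim var]]] & [Expr [Term [Factor [Prim var]]] & [Expr [Term [Factor [Prim var]]]]]]]]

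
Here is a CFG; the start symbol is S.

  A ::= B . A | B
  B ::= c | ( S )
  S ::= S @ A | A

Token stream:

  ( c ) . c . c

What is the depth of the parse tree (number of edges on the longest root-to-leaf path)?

[S [A [B ( [S [A [B c]]] )] . [A [B c] . [A [B c]]]]]

6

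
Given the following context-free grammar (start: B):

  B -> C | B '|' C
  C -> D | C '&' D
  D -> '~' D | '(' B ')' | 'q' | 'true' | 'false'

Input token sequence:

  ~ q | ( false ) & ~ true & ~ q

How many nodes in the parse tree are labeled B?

[B [B [C [D ~ [D q]]]] | [C [C [C [D ( [B [C [D false]]] )]] & [D ~ [D true]]] & [D ~ [D q]]]]

3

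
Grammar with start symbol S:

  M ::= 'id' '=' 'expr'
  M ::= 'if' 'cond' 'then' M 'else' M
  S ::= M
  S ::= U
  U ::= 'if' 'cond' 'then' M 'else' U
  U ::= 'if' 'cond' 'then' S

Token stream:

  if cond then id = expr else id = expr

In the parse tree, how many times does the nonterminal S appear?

[S [M if cond then [M id = expr] else [M id = expr]]]

1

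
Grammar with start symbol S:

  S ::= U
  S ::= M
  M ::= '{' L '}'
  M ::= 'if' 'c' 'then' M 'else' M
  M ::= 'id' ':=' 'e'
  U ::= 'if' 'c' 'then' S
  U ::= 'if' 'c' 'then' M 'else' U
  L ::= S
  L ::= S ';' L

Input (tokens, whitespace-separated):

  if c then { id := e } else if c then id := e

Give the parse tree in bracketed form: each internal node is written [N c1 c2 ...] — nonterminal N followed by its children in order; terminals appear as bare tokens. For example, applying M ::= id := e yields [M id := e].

S
U
if c then M else U
if c then { L } else U
if c then { S } else U
if c then { M } else U
if c then { id := e } else U
if c then { id := e } else if c then S
if c then { id := e } else if c then M
if c then { id := e } else if c then id := e

[S [U if c then [M { [L [S [M id := e]]] }] else [U if c then [S [M id := e]]]]]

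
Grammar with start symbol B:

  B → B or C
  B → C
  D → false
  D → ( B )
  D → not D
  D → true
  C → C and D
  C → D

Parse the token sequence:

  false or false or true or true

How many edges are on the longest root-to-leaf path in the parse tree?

[B [B [B [B [C [D false]]] or [C [D false]]] or [C [D true]]] or [C [D true]]]

6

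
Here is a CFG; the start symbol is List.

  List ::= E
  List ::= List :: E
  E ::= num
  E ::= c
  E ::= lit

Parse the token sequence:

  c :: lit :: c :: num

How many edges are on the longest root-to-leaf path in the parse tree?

5

[List [List [List [List [E c]] :: [E lit]] :: [E c]] :: [E num]]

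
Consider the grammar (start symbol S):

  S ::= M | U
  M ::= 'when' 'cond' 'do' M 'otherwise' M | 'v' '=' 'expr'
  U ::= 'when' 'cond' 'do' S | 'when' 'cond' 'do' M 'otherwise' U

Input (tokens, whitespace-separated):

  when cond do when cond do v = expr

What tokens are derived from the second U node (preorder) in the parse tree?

when cond do v = expr

[S [U when cond do [S [U when cond do [S [M v = expr]]]]]]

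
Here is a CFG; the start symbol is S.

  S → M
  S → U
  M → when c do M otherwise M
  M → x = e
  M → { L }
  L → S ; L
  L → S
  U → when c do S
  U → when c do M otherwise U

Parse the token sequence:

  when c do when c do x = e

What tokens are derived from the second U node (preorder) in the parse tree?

[S [U when c do [S [U when c do [S [M x = e]]]]]]

when c do x = e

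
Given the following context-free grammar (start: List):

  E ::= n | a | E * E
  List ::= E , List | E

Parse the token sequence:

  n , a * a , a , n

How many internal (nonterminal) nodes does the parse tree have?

[List [E n] , [List [E [E a] * [E a]] , [List [E a] , [List [E n]]]]]

10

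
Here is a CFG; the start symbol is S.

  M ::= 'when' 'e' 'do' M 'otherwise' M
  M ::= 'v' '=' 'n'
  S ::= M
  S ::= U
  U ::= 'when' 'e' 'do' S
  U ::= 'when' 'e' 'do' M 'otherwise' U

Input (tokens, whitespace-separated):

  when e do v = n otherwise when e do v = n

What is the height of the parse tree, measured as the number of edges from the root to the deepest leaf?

5

[S [U when e do [M v = n] otherwise [U when e do [S [M v = n]]]]]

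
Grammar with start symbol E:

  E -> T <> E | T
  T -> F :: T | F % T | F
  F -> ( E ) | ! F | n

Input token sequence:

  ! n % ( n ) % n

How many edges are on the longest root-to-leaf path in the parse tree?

7

[E [T [F ! [F n]] % [T [F ( [E [T [F n]]] )] % [T [F n]]]]]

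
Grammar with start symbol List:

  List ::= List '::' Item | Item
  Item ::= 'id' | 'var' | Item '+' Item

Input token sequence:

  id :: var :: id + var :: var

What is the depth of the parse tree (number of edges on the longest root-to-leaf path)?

[List [List [List [List [Item id]] :: [Item var]] :: [Item [Item id] + [Item var]]] :: [Item var]]

5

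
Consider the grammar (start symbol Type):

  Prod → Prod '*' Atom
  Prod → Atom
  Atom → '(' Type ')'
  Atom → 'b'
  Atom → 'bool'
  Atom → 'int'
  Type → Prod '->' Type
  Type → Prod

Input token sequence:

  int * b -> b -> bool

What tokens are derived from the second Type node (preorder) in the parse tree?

[Type [Prod [Prod [Atom int]] * [Atom b]] -> [Type [Prod [Atom b]] -> [Type [Prod [Atom bool]]]]]

b -> bool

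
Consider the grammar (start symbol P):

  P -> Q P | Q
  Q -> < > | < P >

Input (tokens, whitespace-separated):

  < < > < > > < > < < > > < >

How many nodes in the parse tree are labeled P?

7

[P [Q < [P [Q < >] [P [Q < >]]] >] [P [Q < >] [P [Q < [P [Q < >]] >] [P [Q < >]]]]]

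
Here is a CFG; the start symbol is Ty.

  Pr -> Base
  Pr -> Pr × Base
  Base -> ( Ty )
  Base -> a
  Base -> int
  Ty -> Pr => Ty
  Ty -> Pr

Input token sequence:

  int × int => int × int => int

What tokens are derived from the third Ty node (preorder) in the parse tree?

int

[Ty [Pr [Pr [Base int]] × [Base int]] => [Ty [Pr [Pr [Base int]] × [Base int]] => [Ty [Pr [Base int]]]]]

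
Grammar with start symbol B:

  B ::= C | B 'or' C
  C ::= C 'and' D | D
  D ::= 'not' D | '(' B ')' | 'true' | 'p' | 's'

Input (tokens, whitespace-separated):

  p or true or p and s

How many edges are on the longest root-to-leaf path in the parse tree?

5

[B [B [B [C [D p]]] or [C [D true]]] or [C [C [D p]] and [D s]]]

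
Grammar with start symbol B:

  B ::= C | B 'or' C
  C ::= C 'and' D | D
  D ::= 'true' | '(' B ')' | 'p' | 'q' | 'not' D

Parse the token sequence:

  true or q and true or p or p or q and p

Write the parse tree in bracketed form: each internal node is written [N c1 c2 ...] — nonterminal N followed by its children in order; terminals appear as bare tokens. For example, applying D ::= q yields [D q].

[B [B [B [B [B [C [D true]]] or [C [C [D q]] and [D true]]] or [C [D p]]] or [C [D p]]] or [C [C [D q]] and [D p]]]

B
B or C
B or C or C
B or C or C or C
B or C or C or C or C
C or C or C or C or C
D or C or C or C or C
true or C or C or C or C
true or C and D or C or C or C
true or D and D or C or C or C
true or q and D or C or C or C
true or q and true or C or C or C
true or q and true or D or C or C
true or q and true or p or C or C
true or q and true or p or D or C
true or q and true or p or p or C
true or q and true or p or p or C and D
true or q and true or p or p or D and D
true or q and true or p or p or q and D
true or q and true or p or p or q and p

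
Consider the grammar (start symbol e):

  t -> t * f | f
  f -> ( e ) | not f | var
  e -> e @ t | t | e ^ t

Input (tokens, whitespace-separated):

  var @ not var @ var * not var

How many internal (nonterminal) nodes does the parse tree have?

[e [e [e [t [f var]]] @ [t [f not [f var]]]] @ [t [t [f var]] * [f not [f var]]]]

13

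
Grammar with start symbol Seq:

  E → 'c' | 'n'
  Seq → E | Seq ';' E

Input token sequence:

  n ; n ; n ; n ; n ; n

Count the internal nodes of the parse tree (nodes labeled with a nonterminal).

[Seq [Seq [Seq [Seq [Seq [Seq [E n]] ; [E n]] ; [E n]] ; [E n]] ; [E n]] ; [E n]]

12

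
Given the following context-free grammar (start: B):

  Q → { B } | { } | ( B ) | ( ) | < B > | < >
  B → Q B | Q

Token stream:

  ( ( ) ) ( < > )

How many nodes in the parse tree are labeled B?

[B [Q ( [B [Q ( )]] )] [B [Q ( [B [Q < >]] )]]]

4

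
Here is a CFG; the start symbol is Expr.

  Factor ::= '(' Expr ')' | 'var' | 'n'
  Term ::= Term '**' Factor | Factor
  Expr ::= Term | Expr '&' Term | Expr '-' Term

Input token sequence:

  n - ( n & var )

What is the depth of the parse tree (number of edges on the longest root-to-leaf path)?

[Expr [Expr [Term [Factor n]]] - [Term [Factor ( [Expr [Expr [Term [Factor n]]] & [Term [Factor var]]] )]]]

7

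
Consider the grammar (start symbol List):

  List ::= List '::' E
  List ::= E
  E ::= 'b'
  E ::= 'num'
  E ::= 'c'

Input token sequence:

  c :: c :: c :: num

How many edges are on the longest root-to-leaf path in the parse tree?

[List [List [List [List [E c]] :: [E c]] :: [E c]] :: [E num]]

5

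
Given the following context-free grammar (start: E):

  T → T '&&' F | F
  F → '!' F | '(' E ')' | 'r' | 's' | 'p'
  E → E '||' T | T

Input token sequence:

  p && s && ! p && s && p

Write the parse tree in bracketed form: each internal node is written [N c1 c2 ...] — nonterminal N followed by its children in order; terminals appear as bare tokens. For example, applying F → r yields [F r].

[E [T [T [T [T [T [F p]] && [F s]] && [F ! [F p]]] && [F s]] && [F p]]]

E
T
T && F
T && F && F
T && F && F && F
T && F && F && F && F
F && F && F && F && F
p && F && F && F && F
p && s && F && F && F
p && s && ! F && F && F
p && s && ! p && F && F
p && s && ! p && s && F
p && s && ! p && s && p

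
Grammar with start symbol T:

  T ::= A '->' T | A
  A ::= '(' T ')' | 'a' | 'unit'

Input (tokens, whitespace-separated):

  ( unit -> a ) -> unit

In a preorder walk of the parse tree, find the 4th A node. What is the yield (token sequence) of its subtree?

[T [A ( [T [A unit] -> [T [A a]]] )] -> [T [A unit]]]

unit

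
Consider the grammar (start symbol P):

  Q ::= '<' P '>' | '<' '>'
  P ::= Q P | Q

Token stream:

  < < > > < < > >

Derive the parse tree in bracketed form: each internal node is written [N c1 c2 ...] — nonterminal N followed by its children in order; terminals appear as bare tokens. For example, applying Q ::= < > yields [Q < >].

P
Q P
< P > P
< Q > P
< < > > P
< < > > Q
< < > > < P >
< < > > < Q >
< < > > < < > >

[P [Q < [P [Q < >]] >] [P [Q < [P [Q < >]] >]]]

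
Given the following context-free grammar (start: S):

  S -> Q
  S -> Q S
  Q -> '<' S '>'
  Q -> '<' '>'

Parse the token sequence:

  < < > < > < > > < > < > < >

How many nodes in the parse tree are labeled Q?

7

[S [Q < [S [Q < >] [S [Q < >] [S [Q < >]]]] >] [S [Q < >] [S [Q < >] [S [Q < >]]]]]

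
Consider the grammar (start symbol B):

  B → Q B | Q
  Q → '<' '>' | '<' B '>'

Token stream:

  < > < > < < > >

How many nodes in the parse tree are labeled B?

4

[B [Q < >] [B [Q < >] [B [Q < [B [Q < >]] >]]]]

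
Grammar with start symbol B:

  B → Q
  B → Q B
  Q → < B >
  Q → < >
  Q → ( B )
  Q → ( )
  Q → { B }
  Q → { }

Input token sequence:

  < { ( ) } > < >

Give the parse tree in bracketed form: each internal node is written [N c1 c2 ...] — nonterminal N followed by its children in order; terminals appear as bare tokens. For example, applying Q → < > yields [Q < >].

B
Q B
< B > B
< Q > B
< { B } > B
< { Q } > B
< { ( ) } > B
< { ( ) } > Q
< { ( ) } > < >

[B [Q < [B [Q { [B [Q ( )]] }]] >] [B [Q < >]]]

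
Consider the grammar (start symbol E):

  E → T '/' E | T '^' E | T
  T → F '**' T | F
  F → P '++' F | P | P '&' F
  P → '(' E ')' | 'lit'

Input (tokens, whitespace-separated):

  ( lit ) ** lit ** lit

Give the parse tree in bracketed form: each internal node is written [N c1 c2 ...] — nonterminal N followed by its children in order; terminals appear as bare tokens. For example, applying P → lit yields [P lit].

[E [T [F [P ( [E [T [F [P lit]]]] )]] ** [T [F [P lit]] ** [T [F [P lit]]]]]]

E
T
F ** T
P ** T
( E ) ** T
( T ) ** T
( F ) ** T
( P ) ** T
( lit ) ** T
( lit ) ** F ** T
( lit ) ** P ** T
( lit ) ** lit ** T
( lit ) ** lit ** F
( lit ) ** lit ** P
( lit ) ** lit ** lit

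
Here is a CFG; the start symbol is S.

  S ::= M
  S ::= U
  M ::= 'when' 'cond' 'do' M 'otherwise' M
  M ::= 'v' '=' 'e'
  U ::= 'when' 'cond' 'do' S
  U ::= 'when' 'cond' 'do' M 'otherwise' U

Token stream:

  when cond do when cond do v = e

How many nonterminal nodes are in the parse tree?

[S [U when cond do [S [U when cond do [S [M v = e]]]]]]

6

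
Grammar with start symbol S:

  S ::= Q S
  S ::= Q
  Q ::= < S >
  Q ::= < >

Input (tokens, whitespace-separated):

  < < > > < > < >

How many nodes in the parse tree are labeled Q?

4

[S [Q < [S [Q < >]] >] [S [Q < >] [S [Q < >]]]]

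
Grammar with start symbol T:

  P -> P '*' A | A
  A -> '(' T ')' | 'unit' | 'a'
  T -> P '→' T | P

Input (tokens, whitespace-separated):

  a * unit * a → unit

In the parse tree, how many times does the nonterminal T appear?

2

[T [P [P [P [A a]] * [A unit]] * [A a]] → [T [P [A unit]]]]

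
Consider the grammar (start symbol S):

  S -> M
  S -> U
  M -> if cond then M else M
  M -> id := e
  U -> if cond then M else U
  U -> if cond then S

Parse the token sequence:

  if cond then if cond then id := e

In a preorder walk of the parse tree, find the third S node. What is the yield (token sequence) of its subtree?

[S [U if cond then [S [U if cond then [S [M id := e]]]]]]

id := e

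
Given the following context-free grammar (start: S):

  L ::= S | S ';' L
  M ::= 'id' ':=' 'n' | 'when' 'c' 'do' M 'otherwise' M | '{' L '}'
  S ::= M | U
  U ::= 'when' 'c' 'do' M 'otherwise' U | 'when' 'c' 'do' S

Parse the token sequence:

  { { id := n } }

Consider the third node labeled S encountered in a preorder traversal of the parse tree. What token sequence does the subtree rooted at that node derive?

[S [M { [L [S [M { [L [S [M id := n]]] }]]] }]]

id := n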